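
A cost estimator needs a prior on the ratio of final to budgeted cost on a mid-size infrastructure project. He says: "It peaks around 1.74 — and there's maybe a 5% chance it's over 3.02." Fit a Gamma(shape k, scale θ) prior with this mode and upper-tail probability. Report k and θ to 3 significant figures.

k ≈ 10.2, θ ≈ 0.19

Gamma(k,θ) with k>1 has mode (k−1)θ, so θ = 1.74/(k−1).
Need P(X < 3.02) = 0.95 with θ tied to k this way. Start at k = 2, θ = 1.74: P(X<3.02) ≈ 0.518.
Too low — raise k to concentrate. Iterating converges to k ≈ 10.2.
Then θ = 1.74/(10.2−1) ≈ 0.19.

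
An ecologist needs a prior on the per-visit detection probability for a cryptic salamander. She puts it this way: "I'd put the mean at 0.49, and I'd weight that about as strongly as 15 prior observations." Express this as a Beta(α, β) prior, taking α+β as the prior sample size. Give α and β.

α = 7.35, β = 7.65

Under the effective-sample-size interpretation, Beta(α, β) has prior mean α/(α+β) and prior sample size α+β.
So α+β = 15 and α/(α+β) = 0.49, giving α = 0.49·15 = 7.35 and β = 15 − 7.35 = 7.65.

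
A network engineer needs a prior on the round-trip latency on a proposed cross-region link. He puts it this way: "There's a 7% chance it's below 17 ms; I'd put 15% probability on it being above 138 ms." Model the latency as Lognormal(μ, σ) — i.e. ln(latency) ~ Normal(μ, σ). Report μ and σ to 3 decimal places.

If T ~ Lognormal(μ,σ) then ln T ~ Normal(μ,σ), so the p-quantile of ln T is μ + z_p·σ.
ln(17) = 2.833 and ln(138) = 4.927; z_{0.07} = -1.476, z_{0.85} = 1.036.
σ = (4.927 − 2.833)/(1.036 − (-1.476)) = 0.834.
μ = 2.833 − (-1.476)·0.834 = 4.063.

μ ≈ 4.063, σ ≈ 0.834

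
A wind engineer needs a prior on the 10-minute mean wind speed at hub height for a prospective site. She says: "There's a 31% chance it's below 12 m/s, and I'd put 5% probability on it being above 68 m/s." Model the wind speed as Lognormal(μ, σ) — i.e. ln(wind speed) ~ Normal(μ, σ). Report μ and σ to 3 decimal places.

If T ~ Lognormal(μ,σ) then ln T ~ Normal(μ,σ), so the p-quantile of ln T is μ + z_p·σ.
ln(12) = 2.485 and ln(68) = 4.22; z_{0.31} = -0.4959, z_{0.95} = 1.645.
σ = (4.22 − 2.485)/(1.645 − (-0.4959)) = 0.810.
μ = 2.485 − (-0.4959)·0.810 = 2.887.

μ ≈ 2.887, σ ≈ 0.810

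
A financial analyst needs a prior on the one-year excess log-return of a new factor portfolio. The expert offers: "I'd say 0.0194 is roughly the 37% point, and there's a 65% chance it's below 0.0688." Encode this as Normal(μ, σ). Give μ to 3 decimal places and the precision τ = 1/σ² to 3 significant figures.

The p-quantile of Normal(μ,σ) is μ + z_p·σ, with z_{0.37} = -0.3319 and z_{0.65} = 0.3853.
Eliminate σ: μ = (z₂·x₁ − z₁·x₂)/(z₂ − z₁) = (0.3853·0.0194 − (-0.3319)·0.0688)/0.7172 = 0.042.
Then σ = (x₂ − x₁)/(z₂ − z₁) = (0.0688 − 0.0194)/0.7172 = 0.069.
Precision τ = 1/σ² = 1/0.06888² = 211.

μ = 0.042, τ = 211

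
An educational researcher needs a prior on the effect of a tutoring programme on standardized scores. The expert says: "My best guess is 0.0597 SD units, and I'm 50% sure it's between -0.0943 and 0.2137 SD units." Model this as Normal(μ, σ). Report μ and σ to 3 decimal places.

A symmetric 50% interval runs μ ± z·σ with z = 0.6745.
Half-width = 0.154, so σ = 0.154/0.6745 = 0.228.
μ is the stated best guess, 0.060.

μ = 0.060, σ = 0.228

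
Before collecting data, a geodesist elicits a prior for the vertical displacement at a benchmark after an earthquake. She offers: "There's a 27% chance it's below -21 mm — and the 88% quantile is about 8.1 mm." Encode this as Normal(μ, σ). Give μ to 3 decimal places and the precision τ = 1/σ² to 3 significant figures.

The p-quantile of Normal(μ,σ) is μ + z_p·σ, with z_{0.27} = -0.6128 and z_{0.88} = 1.175.
Eliminate σ: μ = (z₂·x₁ − z₁·x₂)/(z₂ − z₁) = (1.175·-21 − (-0.6128)·8.1)/1.788 = -11.025.
Then σ = (x₂ − x₁)/(z₂ − z₁) = (8.1 − -21)/1.788 = 16.277.
Precision τ = 1/σ² = 1/16.28² = 0.00377.

μ = -11.025, τ = 0.00377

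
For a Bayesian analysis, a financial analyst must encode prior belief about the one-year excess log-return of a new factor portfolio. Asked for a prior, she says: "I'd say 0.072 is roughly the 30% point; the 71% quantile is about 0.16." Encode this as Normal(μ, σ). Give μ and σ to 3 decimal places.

μ = 0.115, σ = 0.082

The p-quantile of Normal(μ,σ) is μ + z_p·σ, with z_{0.3} = -0.5244 and z_{0.71} = 0.5534.
Eliminate σ: μ = (z₂·x₁ − z₁·x₂)/(z₂ − z₁) = (0.5534·0.072 − (-0.5244)·0.16)/1.078 = 0.115.
Then σ = (x₂ − x₁)/(z₂ − z₁) = (0.16 − 0.072)/1.078 = 0.082.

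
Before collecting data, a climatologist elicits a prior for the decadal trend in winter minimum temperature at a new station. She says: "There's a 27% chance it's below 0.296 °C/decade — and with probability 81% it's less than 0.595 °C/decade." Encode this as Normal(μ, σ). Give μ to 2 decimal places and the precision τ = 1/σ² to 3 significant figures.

μ = 0.42, τ = 24.9

For Normal(μ,σ), the p-quantile is μ + z_p·σ. Here z_{0.27} = -0.6128, z_{0.81} = 0.8779.
So 0.296 = μ − 0.6128σ and 0.595 = μ + 0.8779σ.
Subtracting: σ = (0.595 − 0.296)/(0.8779 − (-0.6128)) = 0.20.
Then μ = 0.296 − (-0.6128)·0.20 = 0.42.
Precision τ = 1/σ² = 1/0.2006² = 24.9.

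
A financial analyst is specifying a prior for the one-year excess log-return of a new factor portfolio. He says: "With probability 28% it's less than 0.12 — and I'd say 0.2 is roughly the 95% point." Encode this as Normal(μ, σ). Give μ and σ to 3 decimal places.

μ = 0.141, σ = 0.036

For Normal(μ,σ), the p-quantile is μ + z_p·σ. Here z_{0.28} = -0.5828, z_{0.95} = 1.645.
So 0.12 = μ − 0.5828σ and 0.2 = μ + 1.645σ.
Subtracting: σ = (0.2 − 0.12)/(1.645 − (-0.5828)) = 0.036.
Then μ = 0.12 − (-0.5828)·0.036 = 0.141.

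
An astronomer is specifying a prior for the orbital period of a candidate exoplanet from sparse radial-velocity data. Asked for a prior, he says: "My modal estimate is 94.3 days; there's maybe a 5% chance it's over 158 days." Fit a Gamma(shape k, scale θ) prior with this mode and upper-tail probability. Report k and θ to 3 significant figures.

k ≈ 11.5, θ ≈ 8.99

Gamma(k,θ) with k>1 has mode (k−1)θ, so θ = 94.3/(k−1).
Need P(X < 158) = 0.95 with θ tied to k this way. Start at k = 2, θ = 94.3: P(X<158) ≈ 0.499.
Too low — raise k to concentrate. Iterating converges to k ≈ 11.5.
Then θ = 94.3/(11.5−1) ≈ 8.99.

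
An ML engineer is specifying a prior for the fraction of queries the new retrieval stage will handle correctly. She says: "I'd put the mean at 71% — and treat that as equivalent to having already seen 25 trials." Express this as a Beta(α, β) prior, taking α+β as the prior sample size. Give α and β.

Under the effective-sample-size interpretation, Beta(α, β) has prior mean α/(α+β) and prior sample size α+β.
So α+β = 25 and α/(α+β) = 0.71, giving α = 0.71·25 = 17.75 and β = 25 − 17.75 = 7.25.

α = 17.75, β = 7.25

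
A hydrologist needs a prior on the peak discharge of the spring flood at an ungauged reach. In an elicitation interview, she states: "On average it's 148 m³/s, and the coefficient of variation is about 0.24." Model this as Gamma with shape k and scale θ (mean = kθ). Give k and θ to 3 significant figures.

k ≈ 17.4, θ ≈ 8.52

For Gamma(k, scale θ): mean = kθ, variance = kθ², so CV = 1/√k.
CV = 0.24, hence k = 1/CV² = 17.4.
Then θ = mean/k = 148/17.4 = 8.52.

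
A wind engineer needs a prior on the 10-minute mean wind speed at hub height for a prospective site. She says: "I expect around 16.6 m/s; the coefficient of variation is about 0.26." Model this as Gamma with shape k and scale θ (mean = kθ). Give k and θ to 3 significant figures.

For Gamma(k, scale θ): mean = kθ, variance = kθ², so CV = 1/√k.
CV = 0.26, hence k = 1/CV² = 14.8.
Then θ = mean/k = 16.6/14.8 = 1.12.

k ≈ 14.8, θ ≈ 1.12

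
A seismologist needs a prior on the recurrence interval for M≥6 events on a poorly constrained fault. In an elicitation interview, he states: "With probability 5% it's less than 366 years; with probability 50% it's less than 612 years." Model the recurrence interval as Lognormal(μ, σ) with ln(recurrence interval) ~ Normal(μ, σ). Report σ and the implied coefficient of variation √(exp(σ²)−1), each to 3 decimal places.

If T ~ Lognormal(μ,σ) then ln T ~ Normal(μ,σ), so the p-quantile of ln T is μ + z_p·σ.
ln(366) = 5.903 and ln(612) = 6.417; z_{0.05} = -1.645, z_{0.5} = 0.
σ = (6.417 − 5.903)/(0 − (-1.645)) = 0.313.
μ = 5.903 − (-1.645)·0.313 = 6.417.
CV = √(exp(σ²)−1) = √(exp(0.0977)−1) = 0.320.

σ ≈ 0.313, CV ≈ 0.320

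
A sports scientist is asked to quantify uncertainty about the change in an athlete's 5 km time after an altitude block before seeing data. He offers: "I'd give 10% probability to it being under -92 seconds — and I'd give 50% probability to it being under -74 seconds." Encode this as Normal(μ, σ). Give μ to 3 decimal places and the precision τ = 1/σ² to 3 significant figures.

μ = -74.000, τ = 0.00507

For Normal(μ,σ), the p-quantile is μ + z_p·σ. Here z_{0.1} = -1.282, z_{0.5} = 0.
So -92 = μ − 1.282σ and -74 = μ + 0σ.
Subtracting: σ = (-74 − -92)/(0 − (-1.282)) = 14.045.
Then μ = -92 − (-1.282)·14.045 = -74.000.
Precision τ = 1/σ² = 1/14.05² = 0.00507.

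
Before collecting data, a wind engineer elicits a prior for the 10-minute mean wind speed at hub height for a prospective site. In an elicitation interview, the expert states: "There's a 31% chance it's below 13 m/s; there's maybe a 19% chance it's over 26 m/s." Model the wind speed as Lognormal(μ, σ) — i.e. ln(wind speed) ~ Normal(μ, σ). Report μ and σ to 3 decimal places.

If T ~ Lognormal(μ,σ) then ln T ~ Normal(μ,σ), so the p-quantile of ln T is μ + z_p·σ.
ln(13) = 2.565 and ln(26) = 3.258; z_{0.31} = -0.4959, z_{0.81} = 0.8779.
σ = (3.258 − 2.565)/(0.8779 − (-0.4959)) = 0.505.
μ = 2.565 − (-0.4959)·0.505 = 2.815.

μ ≈ 2.815, σ ≈ 0.505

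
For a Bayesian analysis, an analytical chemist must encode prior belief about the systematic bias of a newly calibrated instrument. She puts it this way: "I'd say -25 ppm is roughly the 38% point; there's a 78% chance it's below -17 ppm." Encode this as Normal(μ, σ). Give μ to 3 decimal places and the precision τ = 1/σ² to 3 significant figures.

For Normal(μ,σ), the p-quantile is μ + z_p·σ. Here z_{0.38} = -0.3055, z_{0.78} = 0.7722.
So -25 = μ − 0.3055σ and -17 = μ + 0.7722σ.
Subtracting: σ = (-17 − -25)/(0.7722 − (-0.3055)) = 7.423.
Then μ = -25 − (-0.3055)·7.423 = -22.732.
Precision τ = 1/σ² = 1/7.423² = 0.0181.

μ = -22.732, τ = 0.0181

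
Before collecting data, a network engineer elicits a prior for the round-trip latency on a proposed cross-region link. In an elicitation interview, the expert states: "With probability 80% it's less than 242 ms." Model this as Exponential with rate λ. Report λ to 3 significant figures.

P(T < 242.0) = 1 − e^(−λ·242.0) = 0.8, so λ = −ln(1−0.8)/242.0 = −ln(0.2)/242.0 = 0.00665.

λ ≈ 0.00665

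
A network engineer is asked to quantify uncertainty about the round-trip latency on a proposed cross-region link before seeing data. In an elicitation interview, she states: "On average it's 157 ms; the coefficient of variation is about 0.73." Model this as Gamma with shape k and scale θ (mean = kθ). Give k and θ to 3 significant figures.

For Gamma(k, scale θ): mean = kθ, variance = kθ², so CV = 1/√k.
CV = 0.73, hence k = 1/CV² = 1.88.
Then θ = mean/k = 157/1.88 = 83.7.

k ≈ 1.88, θ ≈ 83.7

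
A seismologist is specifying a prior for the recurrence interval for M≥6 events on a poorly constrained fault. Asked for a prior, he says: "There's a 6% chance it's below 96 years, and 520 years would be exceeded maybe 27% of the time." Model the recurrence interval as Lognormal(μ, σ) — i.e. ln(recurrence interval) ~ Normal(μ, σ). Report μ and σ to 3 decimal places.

μ ≈ 5.776, σ ≈ 0.779

If T ~ Lognormal(μ,σ) then ln T ~ Normal(μ,σ), so the p-quantile of ln T is μ + z_p·σ.
ln(96) = 4.564 and ln(520) = 6.254; z_{0.06} = -1.555, z_{0.73} = 0.6128.
σ = (6.254 − 4.564)/(0.6128 − (-1.555)) = 0.779.
μ = 4.564 − (-1.555)·0.779 = 5.776.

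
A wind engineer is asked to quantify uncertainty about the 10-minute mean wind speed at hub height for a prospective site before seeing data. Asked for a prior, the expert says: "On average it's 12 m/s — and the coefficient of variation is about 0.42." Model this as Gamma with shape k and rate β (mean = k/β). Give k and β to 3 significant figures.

k ≈ 5.67, β ≈ 0.472

For Gamma(k, rate β): mean = k/β, variance = k/β², so CV = 1/√k.
CV = 0.42, hence k = 1/CV² = 5.67.
Then β = k/mean = 5.67/12 = 0.472.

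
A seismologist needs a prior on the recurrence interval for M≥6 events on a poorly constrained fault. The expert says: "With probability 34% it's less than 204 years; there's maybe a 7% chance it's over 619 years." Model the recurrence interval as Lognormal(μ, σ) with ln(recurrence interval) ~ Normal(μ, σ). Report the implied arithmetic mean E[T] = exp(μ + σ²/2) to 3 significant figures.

E[T] ≈ 309 years

If T ~ Lognormal(μ,σ) then ln T ~ Normal(μ,σ), so the p-quantile of ln T is μ + z_p·σ.
ln(204) = 5.318 and ln(619) = 6.428; z_{0.34} = -0.4125, z_{0.93} = 1.476.
σ = (6.428 − 5.318)/(1.476 − (-0.4125)) = 0.588.
μ = 5.318 − (-0.4125)·0.588 = 5.561.
E[T] = exp(μ + σ²/2) = exp(5.561 + 0.1728) = 309 years.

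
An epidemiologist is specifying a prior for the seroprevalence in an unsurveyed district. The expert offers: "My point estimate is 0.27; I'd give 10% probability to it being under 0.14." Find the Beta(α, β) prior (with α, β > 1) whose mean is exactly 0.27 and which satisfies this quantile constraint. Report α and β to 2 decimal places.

α ≈ 4.51, β ≈ 12.20

With mean 0.27 fixed, write α = 0.27s, β = 0.73s where s = α+β.
Need P(θ < 0.14) = 0.1 under Beta(0.27s, 0.73s). Normal approximation: (q−m)/√(m(1−m)/s) ≈ z_{0.1} = -1.28, so s ≈ 0.27·0.73·(-1.28)²/(0.14−0.27)² = 19.2.
At s = 19.2: P(θ<0.14) ≈ 0.083. Adjusting to match 0.1 gives s ≈ 16.72.
So α = 0.27·16.72 ≈ 4.51, β = 0.73·16.72 ≈ 12.20.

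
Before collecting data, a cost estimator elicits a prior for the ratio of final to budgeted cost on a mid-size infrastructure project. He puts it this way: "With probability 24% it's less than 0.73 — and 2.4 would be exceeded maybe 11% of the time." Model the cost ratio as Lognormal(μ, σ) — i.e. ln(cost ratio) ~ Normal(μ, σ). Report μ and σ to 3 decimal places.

μ ≈ 0.120, σ ≈ 0.616

If T ~ Lognormal(μ,σ) then ln T ~ Normal(μ,σ), so the p-quantile of ln T is μ + z_p·σ.
ln(0.73) = -0.3147 and ln(2.4) = 0.8755; z_{0.24} = -0.7063, z_{0.89} = 1.227.
σ = (0.8755 − -0.3147)/(1.227 − (-0.7063)) = 0.616.
μ = -0.3147 − (-0.7063)·0.616 = 0.120.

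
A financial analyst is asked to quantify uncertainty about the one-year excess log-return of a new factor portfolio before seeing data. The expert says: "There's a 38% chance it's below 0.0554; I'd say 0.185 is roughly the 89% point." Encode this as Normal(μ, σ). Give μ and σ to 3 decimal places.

μ = 0.081, σ = 0.085

For Normal(μ,σ), the p-quantile is μ + z_p·σ. Here z_{0.38} = -0.3055, z_{0.89} = 1.227.
So 0.0554 = μ − 0.3055σ and 0.185 = μ + 1.227σ.
Subtracting: σ = (0.185 − 0.0554)/(1.227 − (-0.3055)) = 0.085.
Then μ = 0.0554 − (-0.3055)·0.085 = 0.081.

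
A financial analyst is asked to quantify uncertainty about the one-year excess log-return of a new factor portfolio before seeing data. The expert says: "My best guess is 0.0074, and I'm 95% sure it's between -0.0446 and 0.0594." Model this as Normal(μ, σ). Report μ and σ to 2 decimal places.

A symmetric 95% interval runs μ ± z·σ with z = 1.96.
Half-width = 0.052, so σ = 0.052/1.96 = 0.03.
μ is the stated best guess, 0.01.

μ = 0.01, σ = 0.03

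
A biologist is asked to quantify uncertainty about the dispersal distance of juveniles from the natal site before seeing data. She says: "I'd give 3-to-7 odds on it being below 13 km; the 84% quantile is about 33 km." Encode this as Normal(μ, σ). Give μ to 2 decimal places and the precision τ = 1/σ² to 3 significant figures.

μ = 19.91, τ = 0.00577

The p-quantile of Normal(μ,σ) is μ + z_p·σ, with z_{0.3} = -0.5244 and z_{0.84} = 0.9945.
Eliminate σ: μ = (z₂·x₁ − z₁·x₂)/(z₂ − z₁) = (0.9945·13 − (-0.5244)·33)/1.519 = 19.91.
Then σ = (x₂ − x₁)/(z₂ − z₁) = (33 − 13)/1.519 = 13.17.
Precision τ = 1/σ² = 1/13.17² = 0.00577.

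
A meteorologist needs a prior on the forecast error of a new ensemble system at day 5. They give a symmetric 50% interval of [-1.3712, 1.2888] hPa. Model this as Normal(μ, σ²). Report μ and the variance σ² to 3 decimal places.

A symmetric 50% interval runs μ ± z·σ with z = 0.6745.
Half-width = 1.33, so σ = 1.33/0.6745 = 1.9719 and σ² = 3.888.
μ is the interval midpoint, -0.041.

μ = -0.041, σ² = 3.888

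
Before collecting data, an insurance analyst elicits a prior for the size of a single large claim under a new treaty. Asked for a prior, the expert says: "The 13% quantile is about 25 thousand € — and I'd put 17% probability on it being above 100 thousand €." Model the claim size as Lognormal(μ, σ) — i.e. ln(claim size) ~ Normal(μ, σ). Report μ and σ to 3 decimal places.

If T ~ Lognormal(μ,σ) then ln T ~ Normal(μ,σ), so the p-quantile of ln T is μ + z_p·σ.
ln(25) = 3.219 and ln(100) = 4.605; z_{0.13} = -1.126, z_{0.83} = 0.9542.
σ = (4.605 − 3.219)/(0.9542 − (-1.126)) = 0.666.
μ = 3.219 − (-1.126)·0.666 = 3.969.

μ ≈ 3.969, σ ≈ 0.666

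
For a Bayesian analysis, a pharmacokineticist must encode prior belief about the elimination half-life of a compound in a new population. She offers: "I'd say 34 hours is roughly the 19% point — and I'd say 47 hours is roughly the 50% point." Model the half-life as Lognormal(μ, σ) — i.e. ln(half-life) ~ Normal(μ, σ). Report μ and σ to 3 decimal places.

If T ~ Lognormal(μ,σ) then ln T ~ Normal(μ,σ), so the p-quantile of ln T is μ + z_p·σ.
ln(34) = 3.526 and ln(47) = 3.85; z_{0.19} = -0.8779, z_{0.5} = 0.
σ = (3.85 − 3.526)/(0 − (-0.8779)) = 0.369.
μ = 3.526 − (-0.8779)·0.369 = 3.850.

μ ≈ 3.850, σ ≈ 0.369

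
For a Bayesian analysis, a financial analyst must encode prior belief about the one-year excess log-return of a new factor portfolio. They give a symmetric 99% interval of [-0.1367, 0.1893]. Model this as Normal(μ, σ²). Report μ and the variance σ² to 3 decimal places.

μ = 0.026, σ² = 0.004

A symmetric 99% interval runs μ ± z·σ with z = 2.576.
Half-width = 0.163, so σ = 0.163/2.576 = 0.0633 and σ² = 0.004.
μ is the interval midpoint, 0.026.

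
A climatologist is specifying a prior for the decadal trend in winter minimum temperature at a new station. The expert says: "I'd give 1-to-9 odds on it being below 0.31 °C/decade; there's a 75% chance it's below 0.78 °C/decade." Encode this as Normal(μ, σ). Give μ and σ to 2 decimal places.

For Normal(μ,σ), the p-quantile is μ + z_p·σ. Here z_{0.1} = -1.282, z_{0.75} = 0.6745.
So 0.31 = μ − 1.282σ and 0.78 = μ + 0.6745σ.
Subtracting: σ = (0.78 − 0.31)/(0.6745 − (-1.282)) = 0.24.
Then μ = 0.31 − (-1.282)·0.24 = 0.62.

μ = 0.62, σ = 0.24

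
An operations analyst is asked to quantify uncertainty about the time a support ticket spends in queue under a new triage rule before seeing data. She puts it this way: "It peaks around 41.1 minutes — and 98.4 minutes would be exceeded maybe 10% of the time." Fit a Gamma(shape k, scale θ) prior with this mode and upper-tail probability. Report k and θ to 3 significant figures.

Gamma(k,θ) with k>1 has mode (k−1)θ, so θ = 41.1/(k−1).
Need P(X < 98.4) = 0.9 with θ tied to k this way. Start at k = 2, θ = 41.1: P(X<98.4) ≈ 0.690.
Too low — raise k to concentrate. Iterating converges to k ≈ 3.52.
Then θ = 41.1/(3.52−1) ≈ 16.3.

k ≈ 3.52, θ ≈ 16.3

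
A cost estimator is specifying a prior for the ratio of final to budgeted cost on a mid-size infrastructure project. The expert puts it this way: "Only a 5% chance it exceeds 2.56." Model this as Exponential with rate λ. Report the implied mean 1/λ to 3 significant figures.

mean ≈ 0.855

P(T > 2.56) = e^(−λ·2.56) = 0.05, so λ = −ln(0.05)/2.56 = 1.17.
Mean = 1/λ = 0.855.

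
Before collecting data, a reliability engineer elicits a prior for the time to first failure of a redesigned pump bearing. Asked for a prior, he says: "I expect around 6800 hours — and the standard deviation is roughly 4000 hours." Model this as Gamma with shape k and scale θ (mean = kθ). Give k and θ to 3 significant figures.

For Gamma(k, scale θ): mean = kθ, variance = kθ², so CV = 1/√k.
CV = SD/mean = 4000/6800 = 0.5882, hence k = 1/CV² = 2.89.
Then θ = mean/k = 6800/2.89 = 2350.

k ≈ 2.89, θ ≈ 2350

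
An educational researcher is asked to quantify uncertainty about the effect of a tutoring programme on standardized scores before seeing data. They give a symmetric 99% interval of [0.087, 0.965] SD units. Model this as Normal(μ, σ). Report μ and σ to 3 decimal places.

A symmetric 99% interval runs μ ± z·σ with z = 2.576.
Half-width = 0.439, so σ = 0.439/2.576 = 0.170.
μ is the interval midpoint, 0.526.

μ = 0.526, σ = 0.170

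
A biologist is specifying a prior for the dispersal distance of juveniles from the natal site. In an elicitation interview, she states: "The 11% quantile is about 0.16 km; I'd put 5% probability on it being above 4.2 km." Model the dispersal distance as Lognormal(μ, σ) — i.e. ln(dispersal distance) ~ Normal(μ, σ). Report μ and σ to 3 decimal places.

μ ≈ -0.437, σ ≈ 1.138

If T ~ Lognormal(μ,σ) then ln T ~ Normal(μ,σ), so the p-quantile of ln T is μ + z_p·σ.
ln(0.16) = -1.833 and ln(4.2) = 1.435; z_{0.11} = -1.227, z_{0.95} = 1.645.
σ = (1.435 − -1.833)/(1.645 − (-1.227)) = 1.138.
μ = -1.833 − (-1.227)·1.138 = -0.437.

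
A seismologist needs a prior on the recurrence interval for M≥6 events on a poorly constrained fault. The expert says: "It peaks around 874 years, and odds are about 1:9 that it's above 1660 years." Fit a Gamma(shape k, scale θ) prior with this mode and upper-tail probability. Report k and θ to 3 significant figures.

Gamma(k,θ) with k>1 has mode (k−1)θ, so θ = 874/(k−1).
Need P(X < 1660) = 0.9 with θ tied to k this way. Start at k = 2, θ = 874: P(X<1660) ≈ 0.566.
Too low — raise k to concentrate. Iterating converges to k ≈ 5.65.
Then θ = 874/(5.65−1) ≈ 188.

k ≈ 5.65, θ ≈ 188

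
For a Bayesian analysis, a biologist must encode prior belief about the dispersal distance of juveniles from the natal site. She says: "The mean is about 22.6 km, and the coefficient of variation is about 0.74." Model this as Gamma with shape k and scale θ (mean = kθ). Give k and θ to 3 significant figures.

k ≈ 1.83, θ ≈ 12.4

For Gamma(k, scale θ): mean = kθ, variance = kθ², so CV = 1/√k.
CV = 0.74, hence k = 1/CV² = 1.83.
Then θ = mean/k = 22.6/1.83 = 12.4.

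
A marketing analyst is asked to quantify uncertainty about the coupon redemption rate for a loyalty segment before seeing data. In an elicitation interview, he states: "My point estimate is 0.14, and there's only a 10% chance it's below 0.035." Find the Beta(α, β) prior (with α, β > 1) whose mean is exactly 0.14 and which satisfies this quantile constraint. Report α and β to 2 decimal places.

With mean 0.14 fixed, write α = 0.14s, β = 0.86s where s = α+β.
Need P(θ < 0.035) = 0.1 under Beta(0.14s, 0.86s). Normal approximation: (q−m)/√(m(1−m)/s) ≈ z_{0.1} = -1.28, so s ≈ 0.14·0.86·(-1.28)²/(0.035−0.14)² = 17.9.
At s = 17.9: P(θ<0.035) ≈ 0.050. Adjusting to match 0.1 gives s ≈ 12.18.
So α = 0.14·12.18 ≈ 1.70, β = 0.86·12.18 ≈ 10.47.

α ≈ 1.70, β ≈ 10.47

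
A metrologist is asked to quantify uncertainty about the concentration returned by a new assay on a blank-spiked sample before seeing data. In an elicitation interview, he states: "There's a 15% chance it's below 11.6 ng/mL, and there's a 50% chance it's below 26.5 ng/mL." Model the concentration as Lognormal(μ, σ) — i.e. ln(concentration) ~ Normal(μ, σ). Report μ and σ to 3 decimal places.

μ ≈ 3.277, σ ≈ 0.797

If T ~ Lognormal(μ,σ) then ln T ~ Normal(μ,σ), so the p-quantile of ln T is μ + z_p·σ.
ln(11.6) = 2.451 and ln(26.5) = 3.277; z_{0.15} = -1.036, z_{0.5} = 0.
σ = (3.277 − 2.451)/(0 − (-1.036)) = 0.797.
μ = 2.451 − (-1.036)·0.797 = 3.277.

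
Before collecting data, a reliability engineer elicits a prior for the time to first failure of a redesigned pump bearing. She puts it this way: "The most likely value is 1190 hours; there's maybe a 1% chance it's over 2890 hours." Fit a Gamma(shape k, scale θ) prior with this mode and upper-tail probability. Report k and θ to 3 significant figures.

Gamma(k,θ) with k>1 has mode (k−1)θ, so θ = 1190/(k−1).
Need P(X < 2890) = 0.99 with θ tied to k this way. Start at k = 2, θ = 1190: P(X<2890) ≈ 0.698.
Too low — raise k to concentrate. Iterating converges to k ≈ 7.
Then θ = 1190/(7−1) ≈ 198.

k ≈ 7, θ ≈ 198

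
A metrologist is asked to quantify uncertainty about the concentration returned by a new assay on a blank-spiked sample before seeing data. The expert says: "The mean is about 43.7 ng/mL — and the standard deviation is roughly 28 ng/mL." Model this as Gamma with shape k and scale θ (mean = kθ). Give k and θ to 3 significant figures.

k ≈ 2.44, θ ≈ 17.9

For Gamma(k, scale θ): mean = kθ, variance = kθ², so CV = 1/√k.
CV = SD/mean = 28/43.7 = 0.6407, hence k = 1/CV² = 2.44.
Then θ = mean/k = 43.7/2.44 = 17.9.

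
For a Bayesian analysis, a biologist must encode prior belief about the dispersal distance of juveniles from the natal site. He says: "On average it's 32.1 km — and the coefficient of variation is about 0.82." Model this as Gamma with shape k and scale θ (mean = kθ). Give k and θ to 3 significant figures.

k ≈ 1.49, θ ≈ 21.6

For Gamma(k, scale θ): mean = kθ, variance = kθ², so CV = 1/√k.
CV = 0.82, hence k = 1/CV² = 1.49.
Then θ = mean/k = 32.1/1.49 = 21.6.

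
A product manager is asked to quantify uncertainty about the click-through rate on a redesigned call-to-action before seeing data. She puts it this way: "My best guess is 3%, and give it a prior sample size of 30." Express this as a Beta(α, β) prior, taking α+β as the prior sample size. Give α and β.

α = 0.9, β = 29.1

Under the effective-sample-size interpretation, Beta(α, β) has prior mean α/(α+β) and prior sample size α+β.
So α+β = 30 and α/(α+β) = 0.03, giving α = 0.03·30 = 0.9 and β = 30 − 0.9 = 29.1.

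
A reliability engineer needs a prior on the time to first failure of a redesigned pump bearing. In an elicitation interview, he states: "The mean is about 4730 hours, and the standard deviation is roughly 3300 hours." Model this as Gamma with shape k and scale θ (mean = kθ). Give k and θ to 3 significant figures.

For Gamma(k, scale θ): mean = kθ, variance = kθ², so CV = 1/√k.
CV = SD/mean = 3300/4730 = 0.6977, hence k = 1/CV² = 2.05.
Then θ = mean/k = 4730/2.05 = 2300.

k ≈ 2.05, θ ≈ 2300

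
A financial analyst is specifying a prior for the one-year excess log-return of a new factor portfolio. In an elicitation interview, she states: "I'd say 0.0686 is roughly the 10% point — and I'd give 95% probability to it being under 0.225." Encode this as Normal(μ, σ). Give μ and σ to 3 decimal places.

μ = 0.137, σ = 0.053

For Normal(μ,σ), the p-quantile is μ + z_p·σ. Here z_{0.1} = -1.282, z_{0.95} = 1.645.
So 0.0686 = μ − 1.282σ and 0.225 = μ + 1.645σ.
Subtracting: σ = (0.225 − 0.0686)/(1.645 − (-1.282)) = 0.053.
Then μ = 0.0686 − (-1.282)·0.053 = 0.137.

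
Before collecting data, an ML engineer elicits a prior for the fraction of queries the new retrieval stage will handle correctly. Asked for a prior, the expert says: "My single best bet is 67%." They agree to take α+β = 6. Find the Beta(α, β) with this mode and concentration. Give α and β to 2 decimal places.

α = 3.68, β = 2.32

For α,β > 1 the Beta mode is (α−1)/(α+β−2). With α+β = 6, the mode is (α−1)/4.
Set (α−1)/4 = 0.67 → α = 1 + 0.67·4 = 3.68.
β = 6 − α = 2.32.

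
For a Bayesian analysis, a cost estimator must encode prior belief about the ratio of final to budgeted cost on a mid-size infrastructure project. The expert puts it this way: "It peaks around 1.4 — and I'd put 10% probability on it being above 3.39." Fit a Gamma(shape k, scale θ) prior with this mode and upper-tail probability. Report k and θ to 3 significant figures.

Gamma(k,θ) with k>1 has mode (k−1)θ, so θ = 1.4/(k−1).
Need P(X < 3.39) = 0.9 with θ tied to k this way. Start at k = 2, θ = 1.4: P(X<3.39) ≈ 0.696.
Too low — raise k to concentrate. Iterating converges to k ≈ 3.46.
Then θ = 1.4/(3.46−1) ≈ 0.57.

k ≈ 3.46, θ ≈ 0.57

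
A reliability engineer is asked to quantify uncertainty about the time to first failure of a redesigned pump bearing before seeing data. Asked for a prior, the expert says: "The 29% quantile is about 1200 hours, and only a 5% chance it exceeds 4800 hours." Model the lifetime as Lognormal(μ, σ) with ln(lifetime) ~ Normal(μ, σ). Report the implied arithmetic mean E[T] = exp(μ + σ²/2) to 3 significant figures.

E[T] ≈ 2080 hours

If T ~ Lognormal(μ,σ) then ln T ~ Normal(μ,σ), so the p-quantile of ln T is μ + z_p·σ.
ln(1200) = 7.09 and ln(4800) = 8.476; z_{0.29} = -0.5534, z_{0.95} = 1.645.
σ = (8.476 − 7.09)/(1.645 − (-0.5534)) = 0.631.
μ = 7.09 − (-0.5534)·0.631 = 7.439.
E[T] = exp(μ + σ²/2) = exp(7.439 + 0.1989) = 2080 hours.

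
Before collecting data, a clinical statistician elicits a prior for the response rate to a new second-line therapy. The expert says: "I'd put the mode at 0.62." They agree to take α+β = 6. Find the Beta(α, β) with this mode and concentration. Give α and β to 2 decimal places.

For α,β > 1 the Beta mode is (α−1)/(α+β−2). With α+β = 6, the mode is (α−1)/4.
Set (α−1)/4 = 0.62 → α = 1 + 0.62·4 = 3.48.
β = 6 − α = 2.52.

α = 3.48, β = 2.52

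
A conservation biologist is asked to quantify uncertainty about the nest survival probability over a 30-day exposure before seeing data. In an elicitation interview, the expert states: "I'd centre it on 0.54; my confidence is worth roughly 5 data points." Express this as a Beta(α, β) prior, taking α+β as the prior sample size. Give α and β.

α = 2.7, β = 2.3

Under the effective-sample-size interpretation, Beta(α, β) has prior mean α/(α+β) and prior sample size α+β.
So α+β = 5 and α/(α+β) = 0.54, giving α = 0.54·5 = 2.7 and β = 5 − 2.7 = 2.3.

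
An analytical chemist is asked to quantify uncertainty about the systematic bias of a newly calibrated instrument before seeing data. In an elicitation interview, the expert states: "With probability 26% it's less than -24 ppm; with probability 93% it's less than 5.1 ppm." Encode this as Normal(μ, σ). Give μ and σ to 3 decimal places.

μ = -15.166, σ = 13.732

The p-quantile of Normal(μ,σ) is μ + z_p·σ, with z_{0.26} = -0.6433 and z_{0.93} = 1.476.
Eliminate σ: μ = (z₂·x₁ − z₁·x₂)/(z₂ − z₁) = (1.476·-24 − (-0.6433)·5.1)/2.119 = -15.166.
Then σ = (x₂ − x₁)/(z₂ − z₁) = (5.1 − -24)/2.119 = 13.732.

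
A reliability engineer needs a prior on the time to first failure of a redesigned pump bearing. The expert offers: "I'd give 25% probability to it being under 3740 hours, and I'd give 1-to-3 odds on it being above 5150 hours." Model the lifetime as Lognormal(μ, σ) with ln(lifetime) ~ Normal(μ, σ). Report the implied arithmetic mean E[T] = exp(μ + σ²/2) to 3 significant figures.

If T ~ Lognormal(μ,σ) then ln T ~ Normal(μ,σ), so the p-quantile of ln T is μ + z_p·σ.
ln(3740) = 8.227 and ln(5150) = 8.547; z_{0.25} = -0.6745, z_{0.75} = 0.6745.
σ = (8.547 − 8.227)/(0.6745 − (-0.6745)) = 0.237.
μ = 8.227 − (-0.6745)·0.237 = 8.387.
E[T] = exp(μ + σ²/2) = exp(8.387 + 0.0281) = 4510 hours.

E[T] ≈ 4510 hours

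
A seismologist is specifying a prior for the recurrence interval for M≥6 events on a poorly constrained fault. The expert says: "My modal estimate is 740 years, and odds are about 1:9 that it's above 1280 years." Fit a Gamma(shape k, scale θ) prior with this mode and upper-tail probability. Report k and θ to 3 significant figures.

Gamma(k,θ) with k>1 has mode (k−1)θ, so θ = 740/(k−1).
Need P(X < 1280) = 0.9 with θ tied to k this way. Start at k = 2, θ = 740: P(X<1280) ≈ 0.516.
Too low — raise k to concentrate. Iterating converges to k ≈ 7.32.
Then θ = 740/(7.32−1) ≈ 117.

k ≈ 7.32, θ ≈ 117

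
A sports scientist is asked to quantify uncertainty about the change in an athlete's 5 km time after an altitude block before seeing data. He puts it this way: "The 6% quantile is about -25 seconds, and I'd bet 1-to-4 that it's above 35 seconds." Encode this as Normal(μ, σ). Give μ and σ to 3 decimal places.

The p-quantile of Normal(μ,σ) is μ + z_p·σ, with z_{0.06} = -1.555 and z_{0.8} = 0.8416.
Eliminate σ: μ = (z₂·x₁ − z₁·x₂)/(z₂ − z₁) = (0.8416·-25 − (-1.555)·35)/2.396 = 13.928.
Then σ = (x₂ − x₁)/(z₂ − z₁) = (35 − -25)/2.396 = 25.038.

μ = 13.928, σ = 25.038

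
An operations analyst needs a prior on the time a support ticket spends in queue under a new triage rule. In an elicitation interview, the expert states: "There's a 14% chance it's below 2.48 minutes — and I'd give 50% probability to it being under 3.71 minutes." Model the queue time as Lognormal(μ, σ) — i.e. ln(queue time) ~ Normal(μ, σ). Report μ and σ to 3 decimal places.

If T ~ Lognormal(μ,σ) then ln T ~ Normal(μ,σ), so the p-quantile of ln T is μ + z_p·σ.
ln(2.48) = 0.9083 and ln(3.71) = 1.311; z_{0.14} = -1.08, z_{0.5} = 0.
σ = (1.311 − 0.9083)/(0 − (-1.08)) = 0.373.
μ = 0.9083 − (-1.08)·0.373 = 1.311.

μ ≈ 1.311, σ ≈ 0.373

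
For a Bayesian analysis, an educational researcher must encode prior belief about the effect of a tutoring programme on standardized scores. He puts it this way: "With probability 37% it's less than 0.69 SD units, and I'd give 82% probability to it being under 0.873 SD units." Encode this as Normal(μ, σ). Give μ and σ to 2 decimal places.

μ = 0.74, σ = 0.15

For Normal(μ,σ), the p-quantile is μ + z_p·σ. Here z_{0.37} = -0.3319, z_{0.82} = 0.9154.
So 0.69 = μ − 0.3319σ and 0.873 = μ + 0.9154σ.
Subtracting: σ = (0.873 − 0.69)/(0.9154 − (-0.3319)) = 0.15.
Then μ = 0.69 − (-0.3319)·0.15 = 0.74.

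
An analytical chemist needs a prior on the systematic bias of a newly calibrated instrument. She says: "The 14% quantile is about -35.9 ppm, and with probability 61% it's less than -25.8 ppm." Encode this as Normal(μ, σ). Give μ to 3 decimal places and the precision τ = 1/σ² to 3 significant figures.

The p-quantile of Normal(μ,σ) is μ + z_p·σ, with z_{0.14} = -1.08 and z_{0.61} = 0.2793.
Eliminate σ: μ = (z₂·x₁ − z₁·x₂)/(z₂ − z₁) = (0.2793·-35.9 − (-1.08)·-25.8)/1.36 = -27.875.
Then σ = (x₂ − x₁)/(z₂ − z₁) = (-25.8 − -35.9)/1.36 = 7.428.
Precision τ = 1/σ² = 1/7.428² = 0.0181.

μ = -27.875, τ = 0.0181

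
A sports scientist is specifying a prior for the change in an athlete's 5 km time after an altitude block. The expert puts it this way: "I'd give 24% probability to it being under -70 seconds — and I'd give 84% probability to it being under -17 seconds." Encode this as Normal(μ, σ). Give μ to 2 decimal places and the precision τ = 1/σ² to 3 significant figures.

μ = -47.99, τ = 0.00103

The p-quantile of Normal(μ,σ) is μ + z_p·σ, with z_{0.24} = -0.7063 and z_{0.84} = 0.9945.
Eliminate σ: μ = (z₂·x₁ − z₁·x₂)/(z₂ − z₁) = (0.9945·-70 − (-0.7063)·-17)/1.701 = -47.99.
Then σ = (x₂ − x₁)/(z₂ − z₁) = (-17 − -70)/1.701 = 31.16.
Precision τ = 1/σ² = 1/31.16² = 0.00103.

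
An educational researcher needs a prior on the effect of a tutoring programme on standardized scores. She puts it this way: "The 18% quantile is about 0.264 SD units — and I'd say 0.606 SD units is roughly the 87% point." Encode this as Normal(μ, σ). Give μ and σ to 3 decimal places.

μ = 0.417, σ = 0.168

The p-quantile of Normal(μ,σ) is μ + z_p·σ, with z_{0.18} = -0.9154 and z_{0.87} = 1.126.
Eliminate σ: μ = (z₂·x₁ − z₁·x₂)/(z₂ − z₁) = (1.126·0.264 − (-0.9154)·0.606)/2.042 = 0.417.
Then σ = (x₂ − x₁)/(z₂ − z₁) = (0.606 − 0.264)/2.042 = 0.168.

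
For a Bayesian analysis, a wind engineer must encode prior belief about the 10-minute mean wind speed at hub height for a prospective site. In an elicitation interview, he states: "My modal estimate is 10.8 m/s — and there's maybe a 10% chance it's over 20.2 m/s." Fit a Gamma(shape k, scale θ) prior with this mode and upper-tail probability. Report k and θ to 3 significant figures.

Gamma(k,θ) with k>1 has mode (k−1)θ, so θ = 10.8/(k−1).
Need P(X < 20.2) = 0.9 with θ tied to k this way. Start at k = 2, θ = 10.8: P(X<20.2) ≈ 0.558.
Too low — raise k to concentrate. Iterating converges to k ≈ 5.87.
Then θ = 10.8/(5.87−1) ≈ 2.22.

k ≈ 5.87, θ ≈ 2.22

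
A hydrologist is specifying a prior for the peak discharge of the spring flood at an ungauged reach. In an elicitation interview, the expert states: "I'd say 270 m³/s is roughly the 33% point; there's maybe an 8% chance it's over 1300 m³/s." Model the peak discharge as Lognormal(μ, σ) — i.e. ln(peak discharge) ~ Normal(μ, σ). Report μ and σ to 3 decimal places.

If T ~ Lognormal(μ,σ) then ln T ~ Normal(μ,σ), so the p-quantile of ln T is μ + z_p·σ.
ln(270) = 5.598 and ln(1300) = 7.17; z_{0.33} = -0.4399, z_{0.92} = 1.405.
σ = (7.17 − 5.598)/(1.405 − (-0.4399)) = 0.852.
μ = 5.598 − (-0.4399)·0.852 = 5.973.

μ ≈ 5.973, σ ≈ 0.852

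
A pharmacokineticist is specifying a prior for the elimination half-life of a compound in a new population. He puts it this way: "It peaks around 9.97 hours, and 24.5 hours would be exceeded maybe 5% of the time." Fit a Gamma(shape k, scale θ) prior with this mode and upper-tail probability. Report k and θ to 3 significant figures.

k ≈ 4.37, θ ≈ 2.96

Gamma(k,θ) with k>1 has mode (k−1)θ, so θ = 9.97/(k−1).
Need P(X < 24.5) = 0.95 with θ tied to k this way. Start at k = 2, θ = 9.97: P(X<24.5) ≈ 0.704.
Too low — raise k to concentrate. Iterating converges to k ≈ 4.37.
Then θ = 9.97/(4.37−1) ≈ 2.96.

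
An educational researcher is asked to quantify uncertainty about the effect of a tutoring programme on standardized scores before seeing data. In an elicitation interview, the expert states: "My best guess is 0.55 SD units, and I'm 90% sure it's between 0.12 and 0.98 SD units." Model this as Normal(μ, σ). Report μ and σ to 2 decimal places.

A symmetric 90% interval runs μ ± z·σ with z = 1.645.
Half-width = 0.43, so σ = 0.43/1.645 = 0.26.
μ is the stated best guess, 0.55.

μ = 0.55, σ = 0.26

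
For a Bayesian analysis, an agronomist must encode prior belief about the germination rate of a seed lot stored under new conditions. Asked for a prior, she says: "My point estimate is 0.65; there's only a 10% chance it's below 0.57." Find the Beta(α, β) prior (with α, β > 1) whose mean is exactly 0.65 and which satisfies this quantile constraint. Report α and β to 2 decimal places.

α ≈ 38.73, β ≈ 20.85

With mean 0.65 fixed, write α = 0.65s, β = 0.35s where s = α+β.
Need P(θ < 0.57) = 0.1 under Beta(0.65s, 0.35s). Normal approximation: (q−m)/√(m(1−m)/s) ≈ z_{0.1} = -1.28, so s ≈ 0.65·0.35·(-1.28)²/(0.57−0.65)² = 58.4.
At s = 58.4: P(θ<0.57) ≈ 0.102. Adjusting to match 0.1 gives s ≈ 59.58.
So α = 0.65·59.58 ≈ 38.73, β = 0.35·59.58 ≈ 20.85.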